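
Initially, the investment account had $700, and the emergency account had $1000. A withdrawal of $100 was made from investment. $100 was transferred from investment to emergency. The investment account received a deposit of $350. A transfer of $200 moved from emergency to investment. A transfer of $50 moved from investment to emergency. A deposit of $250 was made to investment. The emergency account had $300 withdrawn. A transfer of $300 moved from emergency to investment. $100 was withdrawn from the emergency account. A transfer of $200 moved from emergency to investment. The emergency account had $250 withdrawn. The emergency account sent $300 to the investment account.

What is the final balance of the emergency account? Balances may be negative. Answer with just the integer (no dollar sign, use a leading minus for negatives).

Tracking account balances step by step:
Start: investment=700, emergency=1000
Event 1 (withdraw 100 from investment): investment: 700 - 100 = 600. Balances: investment=600, emergency=1000
Event 2 (transfer 100 investment -> emergency): investment: 600 - 100 = 500, emergency: 1000 + 100 = 1100. Balances: investment=500, emergency=1100
Event 3 (deposit 350 to investment): investment: 500 + 350 = 850. Balances: investment=850, emergency=1100
Event 4 (transfer 200 emergency -> investment): emergency: 1100 - 200 = 900, investment: 850 + 200 = 1050. Balances: investment=1050, emergency=900
Event 5 (transfer 50 investment -> emergency): investment: 1050 - 50 = 1000, emergency: 900 + 50 = 950. Balances: investment=1000, emergency=950
Event 6 (deposit 250 to investment): investment: 1000 + 250 = 1250. Balances: investment=1250, emergency=950
Event 7 (withdraw 300 from emergency): emergency: 950 - 300 = 650. Balances: investment=1250, emergency=650
Event 8 (transfer 300 emergency -> investment): emergency: 650 - 300 = 350, investment: 1250 + 300 = 1550. Balances: investment=1550, emergency=350
Event 9 (withdraw 100 from emergency): emergency: 350 - 100 = 250. Balances: investment=1550, emergency=250
Event 10 (transfer 200 emergency -> investment): emergency: 250 - 200 = 50, investment: 1550 + 200 = 1750. Balances: investment=1750, emergency=50
Event 11 (withdraw 250 from emergency): emergency: 50 - 250 = -200. Balances: investment=1750, emergency=-200
Event 12 (transfer 300 emergency -> investment): emergency: -200 - 300 = -500, investment: 1750 + 300 = 2050. Balances: investment=2050, emergency=-500

Final balance of emergency: -500

Answer: -500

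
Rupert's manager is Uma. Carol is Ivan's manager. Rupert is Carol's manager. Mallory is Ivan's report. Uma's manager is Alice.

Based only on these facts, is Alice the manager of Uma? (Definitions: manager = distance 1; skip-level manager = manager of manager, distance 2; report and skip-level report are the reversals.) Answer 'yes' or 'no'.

Reconstructing the manager chain from the given facts:
  Alice -> Uma -> Rupert -> Carol -> Ivan -> Mallory
(each arrow means 'manager of the next')
Positions in the chain (0 = top):
  position of Alice: 0
  position of Uma: 1
  position of Rupert: 2
  position of Carol: 3
  position of Ivan: 4
  position of Mallory: 5

Alice is at position 0, Uma is at position 1; signed distance (j - i) = 1.
'manager' requires j - i = 1. Actual distance is 1, so the relation HOLDS.

Answer: yes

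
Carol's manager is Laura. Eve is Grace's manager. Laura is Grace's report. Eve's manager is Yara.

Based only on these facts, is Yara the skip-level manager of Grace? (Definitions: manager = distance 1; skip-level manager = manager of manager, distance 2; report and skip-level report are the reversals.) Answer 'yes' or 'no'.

Answer: yes

Derivation:
Reconstructing the manager chain from the given facts:
  Yara -> Eve -> Grace -> Laura -> Carol
(each arrow means 'manager of the next')
Positions in the chain (0 = top):
  position of Yara: 0
  position of Eve: 1
  position of Grace: 2
  position of Laura: 3
  position of Carol: 4

Yara is at position 0, Grace is at position 2; signed distance (j - i) = 2.
'skip-level manager' requires j - i = 2. Actual distance is 2, so the relation HOLDS.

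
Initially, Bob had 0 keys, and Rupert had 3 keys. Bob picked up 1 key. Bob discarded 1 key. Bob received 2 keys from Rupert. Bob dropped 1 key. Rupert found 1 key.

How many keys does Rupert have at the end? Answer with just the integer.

Answer: 2

Derivation:
Tracking counts step by step:
Start: Bob=0, Rupert=3
Event 1 (Bob +1): Bob: 0 -> 1. State: Bob=1, Rupert=3
Event 2 (Bob -1): Bob: 1 -> 0. State: Bob=0, Rupert=3
Event 3 (Rupert -> Bob, 2): Rupert: 3 -> 1, Bob: 0 -> 2. State: Bob=2, Rupert=1
Event 4 (Bob -1): Bob: 2 -> 1. State: Bob=1, Rupert=1
Event 5 (Rupert +1): Rupert: 1 -> 2. State: Bob=1, Rupert=2

Rupert's final count: 2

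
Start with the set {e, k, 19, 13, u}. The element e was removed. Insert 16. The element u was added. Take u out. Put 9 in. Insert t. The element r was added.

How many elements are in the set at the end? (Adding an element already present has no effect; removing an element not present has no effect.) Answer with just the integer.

Tracking the set through each operation:
Start: {13, 19, e, k, u}
Event 1 (remove e): removed. Set: {13, 19, k, u}
Event 2 (add 16): added. Set: {13, 16, 19, k, u}
Event 3 (add u): already present, no change. Set: {13, 16, 19, k, u}
Event 4 (remove u): removed. Set: {13, 16, 19, k}
Event 5 (add 9): added. Set: {13, 16, 19, 9, k}
Event 6 (add t): added. Set: {13, 16, 19, 9, k, t}
Event 7 (add r): added. Set: {13, 16, 19, 9, k, r, t}

Final set: {13, 16, 19, 9, k, r, t} (size 7)

Answer: 7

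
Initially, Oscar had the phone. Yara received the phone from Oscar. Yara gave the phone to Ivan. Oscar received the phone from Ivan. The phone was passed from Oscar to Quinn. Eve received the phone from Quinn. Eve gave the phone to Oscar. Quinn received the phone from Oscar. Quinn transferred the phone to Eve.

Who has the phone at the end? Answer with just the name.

Answer: Eve

Derivation:
Tracking the phone through each event:
Start: Oscar has the phone.
After event 1: Yara has the phone.
After event 2: Ivan has the phone.
After event 3: Oscar has the phone.
After event 4: Quinn has the phone.
After event 5: Eve has the phone.
After event 6: Oscar has the phone.
After event 7: Quinn has the phone.
After event 8: Eve has the phone.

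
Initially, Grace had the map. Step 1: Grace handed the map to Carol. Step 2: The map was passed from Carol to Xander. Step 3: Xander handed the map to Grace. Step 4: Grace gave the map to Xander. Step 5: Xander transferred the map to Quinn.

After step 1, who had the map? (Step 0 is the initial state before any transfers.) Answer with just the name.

Answer: Carol

Derivation:
Tracking the map holder through step 1:
After step 0 (start): Grace
After step 1: Carol

At step 1, the holder is Carol.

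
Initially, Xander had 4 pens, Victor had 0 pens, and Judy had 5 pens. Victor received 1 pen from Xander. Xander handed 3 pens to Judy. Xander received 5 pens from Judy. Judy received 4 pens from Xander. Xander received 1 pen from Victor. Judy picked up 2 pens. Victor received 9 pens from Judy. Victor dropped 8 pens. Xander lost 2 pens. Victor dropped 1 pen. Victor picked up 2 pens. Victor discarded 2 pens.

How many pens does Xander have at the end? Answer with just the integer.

Answer: 0

Derivation:
Tracking counts step by step:
Start: Xander=4, Victor=0, Judy=5
Event 1 (Xander -> Victor, 1): Xander: 4 -> 3, Victor: 0 -> 1. State: Xander=3, Victor=1, Judy=5
Event 2 (Xander -> Judy, 3): Xander: 3 -> 0, Judy: 5 -> 8. State: Xander=0, Victor=1, Judy=8
Event 3 (Judy -> Xander, 5): Judy: 8 -> 3, Xander: 0 -> 5. State: Xander=5, Victor=1, Judy=3
Event 4 (Xander -> Judy, 4): Xander: 5 -> 1, Judy: 3 -> 7. State: Xander=1, Victor=1, Judy=7
Event 5 (Victor -> Xander, 1): Victor: 1 -> 0, Xander: 1 -> 2. State: Xander=2, Victor=0, Judy=7
Event 6 (Judy +2): Judy: 7 -> 9. State: Xander=2, Victor=0, Judy=9
Event 7 (Judy -> Victor, 9): Judy: 9 -> 0, Victor: 0 -> 9. State: Xander=2, Victor=9, Judy=0
Event 8 (Victor -8): Victor: 9 -> 1. State: Xander=2, Victor=1, Judy=0
Event 9 (Xander -2): Xander: 2 -> 0. State: Xander=0, Victor=1, Judy=0
Event 10 (Victor -1): Victor: 1 -> 0. State: Xander=0, Victor=0, Judy=0
Event 11 (Victor +2): Victor: 0 -> 2. State: Xander=0, Victor=2, Judy=0
Event 12 (Victor -2): Victor: 2 -> 0. State: Xander=0, Victor=0, Judy=0

Xander's final count: 0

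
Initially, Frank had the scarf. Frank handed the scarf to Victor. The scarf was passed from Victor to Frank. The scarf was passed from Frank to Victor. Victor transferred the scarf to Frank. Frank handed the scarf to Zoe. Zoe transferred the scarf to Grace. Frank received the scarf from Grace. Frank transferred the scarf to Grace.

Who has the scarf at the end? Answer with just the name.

Tracking the scarf through each event:
Start: Frank has the scarf.
After event 1: Victor has the scarf.
After event 2: Frank has the scarf.
After event 3: Victor has the scarf.
After event 4: Frank has the scarf.
After event 5: Zoe has the scarf.
After event 6: Grace has the scarf.
After event 7: Frank has the scarf.
After event 8: Grace has the scarf.

Answer: Grace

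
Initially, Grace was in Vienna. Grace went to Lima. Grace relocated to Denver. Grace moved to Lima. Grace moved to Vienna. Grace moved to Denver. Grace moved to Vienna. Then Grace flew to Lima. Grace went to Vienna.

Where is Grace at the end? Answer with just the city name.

Tracking Grace's location:
Start: Grace is in Vienna.
After move 1: Vienna -> Lima. Grace is in Lima.
After move 2: Lima -> Denver. Grace is in Denver.
After move 3: Denver -> Lima. Grace is in Lima.
After move 4: Lima -> Vienna. Grace is in Vienna.
After move 5: Vienna -> Denver. Grace is in Denver.
After move 6: Denver -> Vienna. Grace is in Vienna.
After move 7: Vienna -> Lima. Grace is in Lima.
After move 8: Lima -> Vienna. Grace is in Vienna.

Answer: Vienna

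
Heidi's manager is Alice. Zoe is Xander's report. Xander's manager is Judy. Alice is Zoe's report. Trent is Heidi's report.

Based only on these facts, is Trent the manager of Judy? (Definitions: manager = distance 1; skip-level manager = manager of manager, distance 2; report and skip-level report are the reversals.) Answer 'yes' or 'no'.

Answer: no

Derivation:
Reconstructing the manager chain from the given facts:
  Judy -> Xander -> Zoe -> Alice -> Heidi -> Trent
(each arrow means 'manager of the next')
Positions in the chain (0 = top):
  position of Judy: 0
  position of Xander: 1
  position of Zoe: 2
  position of Alice: 3
  position of Heidi: 4
  position of Trent: 5

Trent is at position 5, Judy is at position 0; signed distance (j - i) = -5.
'manager' requires j - i = 1. Actual distance is -5, so the relation does NOT hold.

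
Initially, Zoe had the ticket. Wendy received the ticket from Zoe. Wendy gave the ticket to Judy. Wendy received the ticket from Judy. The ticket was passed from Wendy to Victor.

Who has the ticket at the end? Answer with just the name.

Tracking the ticket through each event:
Start: Zoe has the ticket.
After event 1: Wendy has the ticket.
After event 2: Judy has the ticket.
After event 3: Wendy has the ticket.
After event 4: Victor has the ticket.

Answer: Victor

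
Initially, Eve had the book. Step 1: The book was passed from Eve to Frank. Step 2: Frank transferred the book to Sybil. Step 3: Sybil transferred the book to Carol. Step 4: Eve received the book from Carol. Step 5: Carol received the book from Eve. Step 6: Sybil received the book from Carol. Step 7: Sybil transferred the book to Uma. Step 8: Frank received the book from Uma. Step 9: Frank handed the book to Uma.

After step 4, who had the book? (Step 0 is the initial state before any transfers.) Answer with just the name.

Tracking the book holder through step 4:
After step 0 (start): Eve
After step 1: Frank
After step 2: Sybil
After step 3: Carol
After step 4: Eve

At step 4, the holder is Eve.

Answer: Eve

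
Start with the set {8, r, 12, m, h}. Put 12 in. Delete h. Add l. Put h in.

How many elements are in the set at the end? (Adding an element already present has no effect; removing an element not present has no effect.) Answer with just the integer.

Answer: 6

Derivation:
Tracking the set through each operation:
Start: {12, 8, h, m, r}
Event 1 (add 12): already present, no change. Set: {12, 8, h, m, r}
Event 2 (remove h): removed. Set: {12, 8, m, r}
Event 3 (add l): added. Set: {12, 8, l, m, r}
Event 4 (add h): added. Set: {12, 8, h, l, m, r}

Final set: {12, 8, h, l, m, r} (size 6)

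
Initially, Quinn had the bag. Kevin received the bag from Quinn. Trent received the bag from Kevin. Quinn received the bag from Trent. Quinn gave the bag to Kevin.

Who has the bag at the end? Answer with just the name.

Answer: Kevin

Derivation:
Tracking the bag through each event:
Start: Quinn has the bag.
After event 1: Kevin has the bag.
After event 2: Trent has the bag.
After event 3: Quinn has the bag.
After event 4: Kevin has the bag.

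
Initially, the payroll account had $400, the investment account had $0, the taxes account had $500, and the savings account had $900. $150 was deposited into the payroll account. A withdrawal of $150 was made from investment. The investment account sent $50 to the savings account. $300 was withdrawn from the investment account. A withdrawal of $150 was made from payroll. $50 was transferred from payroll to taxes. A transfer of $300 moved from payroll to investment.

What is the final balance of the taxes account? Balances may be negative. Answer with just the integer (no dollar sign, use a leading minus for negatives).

Tracking account balances step by step:
Start: payroll=400, investment=0, taxes=500, savings=900
Event 1 (deposit 150 to payroll): payroll: 400 + 150 = 550. Balances: payroll=550, investment=0, taxes=500, savings=900
Event 2 (withdraw 150 from investment): investment: 0 - 150 = -150. Balances: payroll=550, investment=-150, taxes=500, savings=900
Event 3 (transfer 50 investment -> savings): investment: -150 - 50 = -200, savings: 900 + 50 = 950. Balances: payroll=550, investment=-200, taxes=500, savings=950
Event 4 (withdraw 300 from investment): investment: -200 - 300 = -500. Balances: payroll=550, investment=-500, taxes=500, savings=950
Event 5 (withdraw 150 from payroll): payroll: 550 - 150 = 400. Balances: payroll=400, investment=-500, taxes=500, savings=950
Event 6 (transfer 50 payroll -> taxes): payroll: 400 - 50 = 350, taxes: 500 + 50 = 550. Balances: payroll=350, investment=-500, taxes=550, savings=950
Event 7 (transfer 300 payroll -> investment): payroll: 350 - 300 = 50, investment: -500 + 300 = -200. Balances: payroll=50, investment=-200, taxes=550, savings=950

Final balance of taxes: 550

Answer: 550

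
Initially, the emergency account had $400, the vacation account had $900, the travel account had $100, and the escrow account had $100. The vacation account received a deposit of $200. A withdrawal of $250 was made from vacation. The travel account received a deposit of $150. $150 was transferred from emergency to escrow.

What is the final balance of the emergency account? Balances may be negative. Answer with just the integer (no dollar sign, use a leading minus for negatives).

Tracking account balances step by step:
Start: emergency=400, vacation=900, travel=100, escrow=100
Event 1 (deposit 200 to vacation): vacation: 900 + 200 = 1100. Balances: emergency=400, vacation=1100, travel=100, escrow=100
Event 2 (withdraw 250 from vacation): vacation: 1100 - 250 = 850. Balances: emergency=400, vacation=850, travel=100, escrow=100
Event 3 (deposit 150 to travel): travel: 100 + 150 = 250. Balances: emergency=400, vacation=850, travel=250, escrow=100
Event 4 (transfer 150 emergency -> escrow): emergency: 400 - 150 = 250, escrow: 100 + 150 = 250. Balances: emergency=250, vacation=850, travel=250, escrow=250

Final balance of emergency: 250

Answer: 250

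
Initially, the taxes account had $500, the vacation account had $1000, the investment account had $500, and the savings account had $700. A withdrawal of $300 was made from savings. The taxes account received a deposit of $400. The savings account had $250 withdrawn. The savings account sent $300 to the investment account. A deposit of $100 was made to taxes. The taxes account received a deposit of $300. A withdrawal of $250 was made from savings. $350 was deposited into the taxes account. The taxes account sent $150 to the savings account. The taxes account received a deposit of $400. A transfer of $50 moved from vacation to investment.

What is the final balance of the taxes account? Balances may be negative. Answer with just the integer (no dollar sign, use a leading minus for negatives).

Answer: 1900

Derivation:
Tracking account balances step by step:
Start: taxes=500, vacation=1000, investment=500, savings=700
Event 1 (withdraw 300 from savings): savings: 700 - 300 = 400. Balances: taxes=500, vacation=1000, investment=500, savings=400
Event 2 (deposit 400 to taxes): taxes: 500 + 400 = 900. Balances: taxes=900, vacation=1000, investment=500, savings=400
Event 3 (withdraw 250 from savings): savings: 400 - 250 = 150. Balances: taxes=900, vacation=1000, investment=500, savings=150
Event 4 (transfer 300 savings -> investment): savings: 150 - 300 = -150, investment: 500 + 300 = 800. Balances: taxes=900, vacation=1000, investment=800, savings=-150
Event 5 (deposit 100 to taxes): taxes: 900 + 100 = 1000. Balances: taxes=1000, vacation=1000, investment=800, savings=-150
Event 6 (deposit 300 to taxes): taxes: 1000 + 300 = 1300. Balances: taxes=1300, vacation=1000, investment=800, savings=-150
Event 7 (withdraw 250 from savings): savings: -150 - 250 = -400. Balances: taxes=1300, vacation=1000, investment=800, savings=-400
Event 8 (deposit 350 to taxes): taxes: 1300 + 350 = 1650. Balances: taxes=1650, vacation=1000, investment=800, savings=-400
Event 9 (transfer 150 taxes -> savings): taxes: 1650 - 150 = 1500, savings: -400 + 150 = -250. Balances: taxes=1500, vacation=1000, investment=800, savings=-250
Event 10 (deposit 400 to taxes): taxes: 1500 + 400 = 1900. Balances: taxes=1900, vacation=1000, investment=800, savings=-250
Event 11 (transfer 50 vacation -> investment): vacation: 1000 - 50 = 950, investment: 800 + 50 = 850. Balances: taxes=1900, vacation=950, investment=850, savings=-250

Final balance of taxes: 1900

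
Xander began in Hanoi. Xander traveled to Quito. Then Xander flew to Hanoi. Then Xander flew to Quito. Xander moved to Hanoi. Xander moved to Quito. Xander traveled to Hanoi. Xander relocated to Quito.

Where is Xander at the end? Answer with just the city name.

Tracking Xander's location:
Start: Xander is in Hanoi.
After move 1: Hanoi -> Quito. Xander is in Quito.
After move 2: Quito -> Hanoi. Xander is in Hanoi.
After move 3: Hanoi -> Quito. Xander is in Quito.
After move 4: Quito -> Hanoi. Xander is in Hanoi.
After move 5: Hanoi -> Quito. Xander is in Quito.
After move 6: Quito -> Hanoi. Xander is in Hanoi.
After move 7: Hanoi -> Quito. Xander is in Quito.

Answer: Quito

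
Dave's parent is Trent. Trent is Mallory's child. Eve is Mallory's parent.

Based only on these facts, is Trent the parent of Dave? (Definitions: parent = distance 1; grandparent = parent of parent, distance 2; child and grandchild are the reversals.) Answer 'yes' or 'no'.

Answer: yes

Derivation:
Reconstructing the parent chain from the given facts:
  Eve -> Mallory -> Trent -> Dave
(each arrow means 'parent of the next')
Positions in the chain (0 = top):
  position of Eve: 0
  position of Mallory: 1
  position of Trent: 2
  position of Dave: 3

Trent is at position 2, Dave is at position 3; signed distance (j - i) = 1.
'parent' requires j - i = 1. Actual distance is 1, so the relation HOLDS.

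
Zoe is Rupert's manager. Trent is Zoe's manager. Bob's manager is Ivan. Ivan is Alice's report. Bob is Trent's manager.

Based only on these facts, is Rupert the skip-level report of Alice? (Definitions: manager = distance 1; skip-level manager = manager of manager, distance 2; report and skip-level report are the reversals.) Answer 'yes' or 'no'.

Reconstructing the manager chain from the given facts:
  Alice -> Ivan -> Bob -> Trent -> Zoe -> Rupert
(each arrow means 'manager of the next')
Positions in the chain (0 = top):
  position of Alice: 0
  position of Ivan: 1
  position of Bob: 2
  position of Trent: 3
  position of Zoe: 4
  position of Rupert: 5

Rupert is at position 5, Alice is at position 0; signed distance (j - i) = -5.
'skip-level report' requires j - i = -2. Actual distance is -5, so the relation does NOT hold.

Answer: no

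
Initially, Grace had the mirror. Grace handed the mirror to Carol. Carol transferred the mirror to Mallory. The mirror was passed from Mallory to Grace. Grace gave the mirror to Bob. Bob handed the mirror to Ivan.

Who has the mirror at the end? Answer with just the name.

Answer: Ivan

Derivation:
Tracking the mirror through each event:
Start: Grace has the mirror.
After event 1: Carol has the mirror.
After event 2: Mallory has the mirror.
After event 3: Grace has the mirror.
After event 4: Bob has the mirror.
After event 5: Ivan has the mirror.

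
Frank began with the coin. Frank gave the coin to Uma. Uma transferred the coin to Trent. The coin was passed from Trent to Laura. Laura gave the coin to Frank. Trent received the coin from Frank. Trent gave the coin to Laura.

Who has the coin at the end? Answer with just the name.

Answer: Laura

Derivation:
Tracking the coin through each event:
Start: Frank has the coin.
After event 1: Uma has the coin.
After event 2: Trent has the coin.
After event 3: Laura has the coin.
After event 4: Frank has the coin.
After event 5: Trent has the coin.
After event 6: Laura has the coin.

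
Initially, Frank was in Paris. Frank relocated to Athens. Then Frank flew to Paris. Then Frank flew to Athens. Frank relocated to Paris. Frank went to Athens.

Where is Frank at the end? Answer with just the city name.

Tracking Frank's location:
Start: Frank is in Paris.
After move 1: Paris -> Athens. Frank is in Athens.
After move 2: Athens -> Paris. Frank is in Paris.
After move 3: Paris -> Athens. Frank is in Athens.
After move 4: Athens -> Paris. Frank is in Paris.
After move 5: Paris -> Athens. Frank is in Athens.

Answer: Athens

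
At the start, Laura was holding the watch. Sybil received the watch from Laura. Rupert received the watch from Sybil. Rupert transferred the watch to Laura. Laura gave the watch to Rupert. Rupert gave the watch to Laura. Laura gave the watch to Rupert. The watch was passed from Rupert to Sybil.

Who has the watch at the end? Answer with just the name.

Answer: Sybil

Derivation:
Tracking the watch through each event:
Start: Laura has the watch.
After event 1: Sybil has the watch.
After event 2: Rupert has the watch.
After event 3: Laura has the watch.
After event 4: Rupert has the watch.
After event 5: Laura has the watch.
After event 6: Rupert has the watch.
After event 7: Sybil has the watch.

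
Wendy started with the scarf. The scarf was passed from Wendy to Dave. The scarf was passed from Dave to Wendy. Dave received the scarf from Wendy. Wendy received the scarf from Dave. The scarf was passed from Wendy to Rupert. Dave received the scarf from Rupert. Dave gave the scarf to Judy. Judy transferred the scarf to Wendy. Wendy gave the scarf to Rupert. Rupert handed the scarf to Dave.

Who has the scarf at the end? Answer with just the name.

Answer: Dave

Derivation:
Tracking the scarf through each event:
Start: Wendy has the scarf.
After event 1: Dave has the scarf.
After event 2: Wendy has the scarf.
After event 3: Dave has the scarf.
After event 4: Wendy has the scarf.
After event 5: Rupert has the scarf.
After event 6: Dave has the scarf.
After event 7: Judy has the scarf.
After event 8: Wendy has the scarf.
After event 9: Rupert has the scarf.
After event 10: Dave has the scarf.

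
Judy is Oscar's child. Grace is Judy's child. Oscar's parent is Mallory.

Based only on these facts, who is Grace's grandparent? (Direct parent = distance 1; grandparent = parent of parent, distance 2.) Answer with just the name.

Answer: Oscar

Derivation:
Reconstructing the parent chain from the given facts:
  Mallory -> Oscar -> Judy -> Grace
(each arrow means 'parent of the next')
Positions in the chain (0 = top):
  position of Mallory: 0
  position of Oscar: 1
  position of Judy: 2
  position of Grace: 3

Grace is at position 3; the grandparent is 2 steps up the chain, i.e. position 1: Oscar.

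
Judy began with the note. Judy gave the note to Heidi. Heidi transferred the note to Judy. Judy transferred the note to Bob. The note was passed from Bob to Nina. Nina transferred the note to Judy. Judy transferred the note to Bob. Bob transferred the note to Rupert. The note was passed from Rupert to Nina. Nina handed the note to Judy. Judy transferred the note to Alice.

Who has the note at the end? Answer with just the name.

Tracking the note through each event:
Start: Judy has the note.
After event 1: Heidi has the note.
After event 2: Judy has the note.
After event 3: Bob has the note.
After event 4: Nina has the note.
After event 5: Judy has the note.
After event 6: Bob has the note.
After event 7: Rupert has the note.
After event 8: Nina has the note.
After event 9: Judy has the note.
After event 10: Alice has the note.

Answer: Alice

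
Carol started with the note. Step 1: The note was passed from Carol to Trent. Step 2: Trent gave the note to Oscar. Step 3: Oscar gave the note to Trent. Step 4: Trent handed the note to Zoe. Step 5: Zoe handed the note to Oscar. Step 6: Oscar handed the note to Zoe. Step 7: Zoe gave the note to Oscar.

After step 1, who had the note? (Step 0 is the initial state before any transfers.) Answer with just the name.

Tracking the note holder through step 1:
After step 0 (start): Carol
After step 1: Trent

At step 1, the holder is Trent.

Answer: Trent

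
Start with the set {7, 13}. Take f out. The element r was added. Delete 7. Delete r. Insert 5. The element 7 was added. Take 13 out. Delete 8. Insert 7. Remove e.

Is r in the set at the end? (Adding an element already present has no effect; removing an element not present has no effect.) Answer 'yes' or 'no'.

Tracking the set through each operation:
Start: {13, 7}
Event 1 (remove f): not present, no change. Set: {13, 7}
Event 2 (add r): added. Set: {13, 7, r}
Event 3 (remove 7): removed. Set: {13, r}
Event 4 (remove r): removed. Set: {13}
Event 5 (add 5): added. Set: {13, 5}
Event 6 (add 7): added. Set: {13, 5, 7}
Event 7 (remove 13): removed. Set: {5, 7}
Event 8 (remove 8): not present, no change. Set: {5, 7}
Event 9 (add 7): already present, no change. Set: {5, 7}
Event 10 (remove e): not present, no change. Set: {5, 7}

Final set: {5, 7} (size 2)
r is NOT in the final set.

Answer: no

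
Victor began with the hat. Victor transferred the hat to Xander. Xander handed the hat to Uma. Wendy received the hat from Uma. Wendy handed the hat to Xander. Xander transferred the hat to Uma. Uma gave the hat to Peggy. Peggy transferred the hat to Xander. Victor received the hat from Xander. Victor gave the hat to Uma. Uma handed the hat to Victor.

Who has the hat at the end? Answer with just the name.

Answer: Victor

Derivation:
Tracking the hat through each event:
Start: Victor has the hat.
After event 1: Xander has the hat.
After event 2: Uma has the hat.
After event 3: Wendy has the hat.
After event 4: Xander has the hat.
After event 5: Uma has the hat.
After event 6: Peggy has the hat.
After event 7: Xander has the hat.
After event 8: Victor has the hat.
After event 9: Uma has the hat.
After event 10: Victor has the hat.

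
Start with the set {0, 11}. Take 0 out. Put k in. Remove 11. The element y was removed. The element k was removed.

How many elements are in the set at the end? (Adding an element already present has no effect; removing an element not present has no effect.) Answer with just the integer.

Tracking the set through each operation:
Start: {0, 11}
Event 1 (remove 0): removed. Set: {11}
Event 2 (add k): added. Set: {11, k}
Event 3 (remove 11): removed. Set: {k}
Event 4 (remove y): not present, no change. Set: {k}
Event 5 (remove k): removed. Set: {}

Final set: {} (size 0)

Answer: 0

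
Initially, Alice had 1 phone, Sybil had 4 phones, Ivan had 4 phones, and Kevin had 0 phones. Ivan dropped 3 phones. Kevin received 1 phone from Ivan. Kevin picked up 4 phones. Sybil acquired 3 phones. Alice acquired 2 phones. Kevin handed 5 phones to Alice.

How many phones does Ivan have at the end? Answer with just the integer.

Tracking counts step by step:
Start: Alice=1, Sybil=4, Ivan=4, Kevin=0
Event 1 (Ivan -3): Ivan: 4 -> 1. State: Alice=1, Sybil=4, Ivan=1, Kevin=0
Event 2 (Ivan -> Kevin, 1): Ivan: 1 -> 0, Kevin: 0 -> 1. State: Alice=1, Sybil=4, Ivan=0, Kevin=1
Event 3 (Kevin +4): Kevin: 1 -> 5. State: Alice=1, Sybil=4, Ivan=0, Kevin=5
Event 4 (Sybil +3): Sybil: 4 -> 7. State: Alice=1, Sybil=7, Ivan=0, Kevin=5
Event 5 (Alice +2): Alice: 1 -> 3. State: Alice=3, Sybil=7, Ivan=0, Kevin=5
Event 6 (Kevin -> Alice, 5): Kevin: 5 -> 0, Alice: 3 -> 8. State: Alice=8, Sybil=7, Ivan=0, Kevin=0

Ivan's final count: 0

Answer: 0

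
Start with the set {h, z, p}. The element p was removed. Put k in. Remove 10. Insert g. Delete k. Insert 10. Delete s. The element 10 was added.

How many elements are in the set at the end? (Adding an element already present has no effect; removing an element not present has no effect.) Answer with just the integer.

Answer: 4

Derivation:
Tracking the set through each operation:
Start: {h, p, z}
Event 1 (remove p): removed. Set: {h, z}
Event 2 (add k): added. Set: {h, k, z}
Event 3 (remove 10): not present, no change. Set: {h, k, z}
Event 4 (add g): added. Set: {g, h, k, z}
Event 5 (remove k): removed. Set: {g, h, z}
Event 6 (add 10): added. Set: {10, g, h, z}
Event 7 (remove s): not present, no change. Set: {10, g, h, z}
Event 8 (add 10): already present, no change. Set: {10, g, h, z}

Final set: {10, g, h, z} (size 4)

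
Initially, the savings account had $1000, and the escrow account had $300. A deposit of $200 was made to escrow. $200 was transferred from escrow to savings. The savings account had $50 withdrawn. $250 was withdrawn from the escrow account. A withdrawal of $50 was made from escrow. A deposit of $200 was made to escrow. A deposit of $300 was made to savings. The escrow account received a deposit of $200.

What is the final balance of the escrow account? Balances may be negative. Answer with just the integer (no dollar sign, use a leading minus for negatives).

Tracking account balances step by step:
Start: savings=1000, escrow=300
Event 1 (deposit 200 to escrow): escrow: 300 + 200 = 500. Balances: savings=1000, escrow=500
Event 2 (transfer 200 escrow -> savings): escrow: 500 - 200 = 300, savings: 1000 + 200 = 1200. Balances: savings=1200, escrow=300
Event 3 (withdraw 50 from savings): savings: 1200 - 50 = 1150. Balances: savings=1150, escrow=300
Event 4 (withdraw 250 from escrow): escrow: 300 - 250 = 50. Balances: savings=1150, escrow=50
Event 5 (withdraw 50 from escrow): escrow: 50 - 50 = 0. Balances: savings=1150, escrow=0
Event 6 (deposit 200 to escrow): escrow: 0 + 200 = 200. Balances: savings=1150, escrow=200
Event 7 (deposit 300 to savings): savings: 1150 + 300 = 1450. Balances: savings=1450, escrow=200
Event 8 (deposit 200 to escrow): escrow: 200 + 200 = 400. Balances: savings=1450, escrow=400

Final balance of escrow: 400

Answer: 400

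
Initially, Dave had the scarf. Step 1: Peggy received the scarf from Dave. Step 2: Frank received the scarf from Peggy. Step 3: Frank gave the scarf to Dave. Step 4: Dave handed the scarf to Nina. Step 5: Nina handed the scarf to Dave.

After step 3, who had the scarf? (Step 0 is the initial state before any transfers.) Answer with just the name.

Answer: Dave

Derivation:
Tracking the scarf holder through step 3:
After step 0 (start): Dave
After step 1: Peggy
After step 2: Frank
After step 3: Dave

At step 3, the holder is Dave.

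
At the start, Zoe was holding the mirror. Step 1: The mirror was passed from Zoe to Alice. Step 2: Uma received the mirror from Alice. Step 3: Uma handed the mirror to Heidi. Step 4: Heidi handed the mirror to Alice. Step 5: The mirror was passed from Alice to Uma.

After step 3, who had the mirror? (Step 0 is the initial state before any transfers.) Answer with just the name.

Answer: Heidi

Derivation:
Tracking the mirror holder through step 3:
After step 0 (start): Zoe
After step 1: Alice
After step 2: Uma
After step 3: Heidi

At step 3, the holder is Heidi.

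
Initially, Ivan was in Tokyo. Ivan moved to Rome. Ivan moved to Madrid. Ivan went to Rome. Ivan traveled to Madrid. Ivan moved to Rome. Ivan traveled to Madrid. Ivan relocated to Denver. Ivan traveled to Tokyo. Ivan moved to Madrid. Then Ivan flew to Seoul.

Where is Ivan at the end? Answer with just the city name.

Tracking Ivan's location:
Start: Ivan is in Tokyo.
After move 1: Tokyo -> Rome. Ivan is in Rome.
After move 2: Rome -> Madrid. Ivan is in Madrid.
After move 3: Madrid -> Rome. Ivan is in Rome.
After move 4: Rome -> Madrid. Ivan is in Madrid.
After move 5: Madrid -> Rome. Ivan is in Rome.
After move 6: Rome -> Madrid. Ivan is in Madrid.
After move 7: Madrid -> Denver. Ivan is in Denver.
After move 8: Denver -> Tokyo. Ivan is in Tokyo.
After move 9: Tokyo -> Madrid. Ivan is in Madrid.
After move 10: Madrid -> Seoul. Ivan is in Seoul.

Answer: Seoul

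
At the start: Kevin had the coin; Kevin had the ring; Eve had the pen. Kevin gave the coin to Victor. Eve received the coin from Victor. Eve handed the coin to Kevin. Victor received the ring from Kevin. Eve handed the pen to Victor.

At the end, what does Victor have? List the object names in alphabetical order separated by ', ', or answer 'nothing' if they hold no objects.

Answer: pen, ring

Derivation:
Tracking all object holders:
Start: coin:Kevin, ring:Kevin, pen:Eve
Event 1 (give coin: Kevin -> Victor). State: coin:Victor, ring:Kevin, pen:Eve
Event 2 (give coin: Victor -> Eve). State: coin:Eve, ring:Kevin, pen:Eve
Event 3 (give coin: Eve -> Kevin). State: coin:Kevin, ring:Kevin, pen:Eve
Event 4 (give ring: Kevin -> Victor). State: coin:Kevin, ring:Victor, pen:Eve
Event 5 (give pen: Eve -> Victor). State: coin:Kevin, ring:Victor, pen:Victor

Final state: coin:Kevin, ring:Victor, pen:Victor
Victor holds: pen, ring.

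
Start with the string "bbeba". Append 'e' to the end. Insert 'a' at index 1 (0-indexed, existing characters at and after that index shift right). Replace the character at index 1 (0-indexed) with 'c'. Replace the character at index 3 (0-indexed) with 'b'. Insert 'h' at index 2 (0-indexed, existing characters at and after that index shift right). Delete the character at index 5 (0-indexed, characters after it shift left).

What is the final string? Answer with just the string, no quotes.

Answer: bchbbae

Derivation:
Applying each edit step by step:
Start: "bbeba"
Op 1 (append 'e'): "bbeba" -> "bbebae"
Op 2 (insert 'a' at idx 1): "bbebae" -> "babebae"
Op 3 (replace idx 1: 'a' -> 'c'): "babebae" -> "bcbebae"
Op 4 (replace idx 3: 'e' -> 'b'): "bcbebae" -> "bcbbbae"
Op 5 (insert 'h' at idx 2): "bcbbbae" -> "bchbbbae"
Op 6 (delete idx 5 = 'b'): "bchbbbae" -> "bchbbae"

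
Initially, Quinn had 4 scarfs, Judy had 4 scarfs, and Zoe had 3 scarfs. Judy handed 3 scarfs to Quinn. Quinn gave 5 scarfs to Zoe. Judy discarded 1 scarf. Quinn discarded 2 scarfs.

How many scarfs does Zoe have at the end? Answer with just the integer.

Answer: 8

Derivation:
Tracking counts step by step:
Start: Quinn=4, Judy=4, Zoe=3
Event 1 (Judy -> Quinn, 3): Judy: 4 -> 1, Quinn: 4 -> 7. State: Quinn=7, Judy=1, Zoe=3
Event 2 (Quinn -> Zoe, 5): Quinn: 7 -> 2, Zoe: 3 -> 8. State: Quinn=2, Judy=1, Zoe=8
Event 3 (Judy -1): Judy: 1 -> 0. State: Quinn=2, Judy=0, Zoe=8
Event 4 (Quinn -2): Quinn: 2 -> 0. State: Quinn=0, Judy=0, Zoe=8

Zoe's final count: 8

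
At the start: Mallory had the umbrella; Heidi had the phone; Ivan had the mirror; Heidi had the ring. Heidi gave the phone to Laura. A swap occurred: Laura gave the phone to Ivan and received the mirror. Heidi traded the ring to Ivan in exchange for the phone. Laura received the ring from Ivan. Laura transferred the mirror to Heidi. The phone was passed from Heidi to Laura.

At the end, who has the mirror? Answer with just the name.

Answer: Heidi

Derivation:
Tracking all object holders:
Start: umbrella:Mallory, phone:Heidi, mirror:Ivan, ring:Heidi
Event 1 (give phone: Heidi -> Laura). State: umbrella:Mallory, phone:Laura, mirror:Ivan, ring:Heidi
Event 2 (swap phone<->mirror: now phone:Ivan, mirror:Laura). State: umbrella:Mallory, phone:Ivan, mirror:Laura, ring:Heidi
Event 3 (swap ring<->phone: now ring:Ivan, phone:Heidi). State: umbrella:Mallory, phone:Heidi, mirror:Laura, ring:Ivan
Event 4 (give ring: Ivan -> Laura). State: umbrella:Mallory, phone:Heidi, mirror:Laura, ring:Laura
Event 5 (give mirror: Laura -> Heidi). State: umbrella:Mallory, phone:Heidi, mirror:Heidi, ring:Laura
Event 6 (give phone: Heidi -> Laura). State: umbrella:Mallory, phone:Laura, mirror:Heidi, ring:Laura

Final state: umbrella:Mallory, phone:Laura, mirror:Heidi, ring:Laura
The mirror is held by Heidi.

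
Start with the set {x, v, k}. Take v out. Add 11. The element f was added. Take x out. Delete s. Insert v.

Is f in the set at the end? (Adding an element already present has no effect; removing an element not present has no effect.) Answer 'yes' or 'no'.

Tracking the set through each operation:
Start: {k, v, x}
Event 1 (remove v): removed. Set: {k, x}
Event 2 (add 11): added. Set: {11, k, x}
Event 3 (add f): added. Set: {11, f, k, x}
Event 4 (remove x): removed. Set: {11, f, k}
Event 5 (remove s): not present, no change. Set: {11, f, k}
Event 6 (add v): added. Set: {11, f, k, v}

Final set: {11, f, k, v} (size 4)
f is in the final set.

Answer: yes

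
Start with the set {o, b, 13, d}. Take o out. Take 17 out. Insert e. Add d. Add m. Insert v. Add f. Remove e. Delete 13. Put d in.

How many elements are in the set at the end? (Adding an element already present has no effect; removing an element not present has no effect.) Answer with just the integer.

Answer: 5

Derivation:
Tracking the set through each operation:
Start: {13, b, d, o}
Event 1 (remove o): removed. Set: {13, b, d}
Event 2 (remove 17): not present, no change. Set: {13, b, d}
Event 3 (add e): added. Set: {13, b, d, e}
Event 4 (add d): already present, no change. Set: {13, b, d, e}
Event 5 (add m): added. Set: {13, b, d, e, m}
Event 6 (add v): added. Set: {13, b, d, e, m, v}
Event 7 (add f): added. Set: {13, b, d, e, f, m, v}
Event 8 (remove e): removed. Set: {13, b, d, f, m, v}
Event 9 (remove 13): removed. Set: {b, d, f, m, v}
Event 10 (add d): already present, no change. Set: {b, d, f, m, v}

Final set: {b, d, f, m, v} (size 5)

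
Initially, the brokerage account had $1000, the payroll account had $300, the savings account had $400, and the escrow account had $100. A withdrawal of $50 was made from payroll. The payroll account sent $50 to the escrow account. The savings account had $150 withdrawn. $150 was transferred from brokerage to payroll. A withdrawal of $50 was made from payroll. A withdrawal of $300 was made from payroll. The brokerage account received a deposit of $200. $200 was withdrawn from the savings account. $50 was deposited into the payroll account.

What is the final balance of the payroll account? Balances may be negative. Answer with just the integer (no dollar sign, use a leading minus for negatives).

Answer: 50

Derivation:
Tracking account balances step by step:
Start: brokerage=1000, payroll=300, savings=400, escrow=100
Event 1 (withdraw 50 from payroll): payroll: 300 - 50 = 250. Balances: brokerage=1000, payroll=250, savings=400, escrow=100
Event 2 (transfer 50 payroll -> escrow): payroll: 250 - 50 = 200, escrow: 100 + 50 = 150. Balances: brokerage=1000, payroll=200, savings=400, escrow=150
Event 3 (withdraw 150 from savings): savings: 400 - 150 = 250. Balances: brokerage=1000, payroll=200, savings=250, escrow=150
Event 4 (transfer 150 brokerage -> payroll): brokerage: 1000 - 150 = 850, payroll: 200 + 150 = 350. Balances: brokerage=850, payroll=350, savings=250, escrow=150
Event 5 (withdraw 50 from payroll): payroll: 350 - 50 = 300. Balances: brokerage=850, payroll=300, savings=250, escrow=150
Event 6 (withdraw 300 from payroll): payroll: 300 - 300 = 0. Balances: brokerage=850, payroll=0, savings=250, escrow=150
Event 7 (deposit 200 to brokerage): brokerage: 850 + 200 = 1050. Balances: brokerage=1050, payroll=0, savings=250, escrow=150
Event 8 (withdraw 200 from savings): savings: 250 - 200 = 50. Balances: brokerage=1050, payroll=0, savings=50, escrow=150
Event 9 (deposit 50 to payroll): payroll: 0 + 50 = 50. Balances: brokerage=1050, payroll=50, savings=50, escrow=150

Final balance of payroll: 50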